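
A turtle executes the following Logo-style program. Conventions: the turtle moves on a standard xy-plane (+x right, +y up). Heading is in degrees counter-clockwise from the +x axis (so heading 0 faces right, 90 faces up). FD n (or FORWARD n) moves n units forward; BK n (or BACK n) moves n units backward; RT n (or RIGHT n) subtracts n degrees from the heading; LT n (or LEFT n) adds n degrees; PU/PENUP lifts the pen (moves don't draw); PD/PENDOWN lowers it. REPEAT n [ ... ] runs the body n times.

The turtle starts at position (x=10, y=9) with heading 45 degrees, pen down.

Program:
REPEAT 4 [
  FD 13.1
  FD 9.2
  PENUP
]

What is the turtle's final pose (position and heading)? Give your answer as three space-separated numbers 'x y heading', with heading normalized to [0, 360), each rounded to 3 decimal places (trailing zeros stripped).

Executing turtle program step by step:
Start: pos=(10,9), heading=45, pen down
REPEAT 4 [
  -- iteration 1/4 --
  FD 13.1: (10,9) -> (19.263,18.263) [heading=45, draw]
  FD 9.2: (19.263,18.263) -> (25.768,24.768) [heading=45, draw]
  PU: pen up
  -- iteration 2/4 --
  FD 13.1: (25.768,24.768) -> (35.032,34.032) [heading=45, move]
  FD 9.2: (35.032,34.032) -> (41.537,40.537) [heading=45, move]
  PU: pen up
  -- iteration 3/4 --
  FD 13.1: (41.537,40.537) -> (50.8,49.8) [heading=45, move]
  FD 9.2: (50.8,49.8) -> (57.305,56.305) [heading=45, move]
  PU: pen up
  -- iteration 4/4 --
  FD 13.1: (57.305,56.305) -> (66.569,65.569) [heading=45, move]
  FD 9.2: (66.569,65.569) -> (73.074,72.074) [heading=45, move]
  PU: pen up
]
Final: pos=(73.074,72.074), heading=45, 2 segment(s) drawn

Answer: 73.074 72.074 45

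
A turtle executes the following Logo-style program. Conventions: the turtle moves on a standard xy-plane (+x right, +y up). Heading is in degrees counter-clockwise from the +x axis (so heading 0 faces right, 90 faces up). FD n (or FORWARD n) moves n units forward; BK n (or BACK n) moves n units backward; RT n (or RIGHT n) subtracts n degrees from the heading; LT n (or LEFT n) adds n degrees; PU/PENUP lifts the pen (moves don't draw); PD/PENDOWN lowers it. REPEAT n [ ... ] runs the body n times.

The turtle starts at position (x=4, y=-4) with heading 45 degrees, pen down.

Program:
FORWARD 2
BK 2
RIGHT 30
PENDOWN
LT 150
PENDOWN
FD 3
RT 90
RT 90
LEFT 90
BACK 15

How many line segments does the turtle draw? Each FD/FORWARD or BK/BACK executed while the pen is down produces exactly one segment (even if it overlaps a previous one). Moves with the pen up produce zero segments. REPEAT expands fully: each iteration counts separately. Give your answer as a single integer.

Executing turtle program step by step:
Start: pos=(4,-4), heading=45, pen down
FD 2: (4,-4) -> (5.414,-2.586) [heading=45, draw]
BK 2: (5.414,-2.586) -> (4,-4) [heading=45, draw]
RT 30: heading 45 -> 15
PD: pen down
LT 150: heading 15 -> 165
PD: pen down
FD 3: (4,-4) -> (1.102,-3.224) [heading=165, draw]
RT 90: heading 165 -> 75
RT 90: heading 75 -> 345
LT 90: heading 345 -> 75
BK 15: (1.102,-3.224) -> (-2.78,-17.712) [heading=75, draw]
Final: pos=(-2.78,-17.712), heading=75, 4 segment(s) drawn
Segments drawn: 4

Answer: 4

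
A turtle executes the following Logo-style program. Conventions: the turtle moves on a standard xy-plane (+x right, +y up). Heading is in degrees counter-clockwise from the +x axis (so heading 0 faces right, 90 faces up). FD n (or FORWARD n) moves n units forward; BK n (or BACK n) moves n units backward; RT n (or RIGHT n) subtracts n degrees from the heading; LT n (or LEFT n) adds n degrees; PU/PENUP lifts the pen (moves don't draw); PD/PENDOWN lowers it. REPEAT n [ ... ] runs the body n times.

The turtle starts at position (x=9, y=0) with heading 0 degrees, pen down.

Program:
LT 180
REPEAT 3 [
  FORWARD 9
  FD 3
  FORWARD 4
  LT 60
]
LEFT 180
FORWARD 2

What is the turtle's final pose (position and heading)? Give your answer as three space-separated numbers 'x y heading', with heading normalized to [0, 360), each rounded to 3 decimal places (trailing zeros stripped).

Answer: -9 -27.713 180

Derivation:
Executing turtle program step by step:
Start: pos=(9,0), heading=0, pen down
LT 180: heading 0 -> 180
REPEAT 3 [
  -- iteration 1/3 --
  FD 9: (9,0) -> (0,0) [heading=180, draw]
  FD 3: (0,0) -> (-3,0) [heading=180, draw]
  FD 4: (-3,0) -> (-7,0) [heading=180, draw]
  LT 60: heading 180 -> 240
  -- iteration 2/3 --
  FD 9: (-7,0) -> (-11.5,-7.794) [heading=240, draw]
  FD 3: (-11.5,-7.794) -> (-13,-10.392) [heading=240, draw]
  FD 4: (-13,-10.392) -> (-15,-13.856) [heading=240, draw]
  LT 60: heading 240 -> 300
  -- iteration 3/3 --
  FD 9: (-15,-13.856) -> (-10.5,-21.651) [heading=300, draw]
  FD 3: (-10.5,-21.651) -> (-9,-24.249) [heading=300, draw]
  FD 4: (-9,-24.249) -> (-7,-27.713) [heading=300, draw]
  LT 60: heading 300 -> 0
]
LT 180: heading 0 -> 180
FD 2: (-7,-27.713) -> (-9,-27.713) [heading=180, draw]
Final: pos=(-9,-27.713), heading=180, 10 segment(s) drawn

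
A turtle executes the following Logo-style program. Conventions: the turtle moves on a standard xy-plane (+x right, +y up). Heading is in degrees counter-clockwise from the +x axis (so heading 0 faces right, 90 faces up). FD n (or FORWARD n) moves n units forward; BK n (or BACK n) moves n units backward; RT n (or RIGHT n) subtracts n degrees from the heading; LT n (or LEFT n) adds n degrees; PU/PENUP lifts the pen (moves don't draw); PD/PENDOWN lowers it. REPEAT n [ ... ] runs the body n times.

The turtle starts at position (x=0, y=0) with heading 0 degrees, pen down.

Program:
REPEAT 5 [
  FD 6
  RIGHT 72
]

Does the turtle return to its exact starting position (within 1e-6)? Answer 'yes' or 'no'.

Executing turtle program step by step:
Start: pos=(0,0), heading=0, pen down
REPEAT 5 [
  -- iteration 1/5 --
  FD 6: (0,0) -> (6,0) [heading=0, draw]
  RT 72: heading 0 -> 288
  -- iteration 2/5 --
  FD 6: (6,0) -> (7.854,-5.706) [heading=288, draw]
  RT 72: heading 288 -> 216
  -- iteration 3/5 --
  FD 6: (7.854,-5.706) -> (3,-9.233) [heading=216, draw]
  RT 72: heading 216 -> 144
  -- iteration 4/5 --
  FD 6: (3,-9.233) -> (-1.854,-5.706) [heading=144, draw]
  RT 72: heading 144 -> 72
  -- iteration 5/5 --
  FD 6: (-1.854,-5.706) -> (0,0) [heading=72, draw]
  RT 72: heading 72 -> 0
]
Final: pos=(0,0), heading=0, 5 segment(s) drawn

Start position: (0, 0)
Final position: (0, 0)
Distance = 0; < 1e-6 -> CLOSED

Answer: yes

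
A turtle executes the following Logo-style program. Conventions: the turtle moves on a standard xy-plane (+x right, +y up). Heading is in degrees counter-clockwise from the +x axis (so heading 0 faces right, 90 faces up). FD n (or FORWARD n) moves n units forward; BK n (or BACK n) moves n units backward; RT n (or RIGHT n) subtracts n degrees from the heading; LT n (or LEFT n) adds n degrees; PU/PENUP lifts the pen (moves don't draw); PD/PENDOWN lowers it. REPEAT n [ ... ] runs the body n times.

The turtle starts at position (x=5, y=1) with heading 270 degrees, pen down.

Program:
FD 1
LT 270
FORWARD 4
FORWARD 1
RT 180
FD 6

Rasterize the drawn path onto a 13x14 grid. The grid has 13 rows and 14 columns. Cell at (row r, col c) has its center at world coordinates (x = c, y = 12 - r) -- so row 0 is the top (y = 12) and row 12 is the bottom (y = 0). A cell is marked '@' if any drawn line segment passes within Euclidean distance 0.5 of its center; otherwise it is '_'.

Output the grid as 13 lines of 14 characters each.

Segment 0: (5,1) -> (5,0)
Segment 1: (5,0) -> (1,0)
Segment 2: (1,0) -> (0,0)
Segment 3: (0,0) -> (6,0)

Answer: ______________
______________
______________
______________
______________
______________
______________
______________
______________
______________
______________
_____@________
@@@@@@@_______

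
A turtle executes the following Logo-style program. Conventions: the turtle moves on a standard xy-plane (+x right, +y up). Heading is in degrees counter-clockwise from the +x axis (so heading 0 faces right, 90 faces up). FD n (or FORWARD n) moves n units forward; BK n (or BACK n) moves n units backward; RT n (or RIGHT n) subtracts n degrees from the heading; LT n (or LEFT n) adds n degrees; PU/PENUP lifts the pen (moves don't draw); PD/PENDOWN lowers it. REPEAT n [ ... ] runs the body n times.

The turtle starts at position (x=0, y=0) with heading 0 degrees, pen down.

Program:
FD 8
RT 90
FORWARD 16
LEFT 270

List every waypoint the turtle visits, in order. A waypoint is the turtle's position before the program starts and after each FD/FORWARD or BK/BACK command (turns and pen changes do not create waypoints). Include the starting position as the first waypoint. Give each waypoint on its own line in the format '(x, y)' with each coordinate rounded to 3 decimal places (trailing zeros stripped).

Executing turtle program step by step:
Start: pos=(0,0), heading=0, pen down
FD 8: (0,0) -> (8,0) [heading=0, draw]
RT 90: heading 0 -> 270
FD 16: (8,0) -> (8,-16) [heading=270, draw]
LT 270: heading 270 -> 180
Final: pos=(8,-16), heading=180, 2 segment(s) drawn
Waypoints (3 total):
(0, 0)
(8, 0)
(8, -16)

Answer: (0, 0)
(8, 0)
(8, -16)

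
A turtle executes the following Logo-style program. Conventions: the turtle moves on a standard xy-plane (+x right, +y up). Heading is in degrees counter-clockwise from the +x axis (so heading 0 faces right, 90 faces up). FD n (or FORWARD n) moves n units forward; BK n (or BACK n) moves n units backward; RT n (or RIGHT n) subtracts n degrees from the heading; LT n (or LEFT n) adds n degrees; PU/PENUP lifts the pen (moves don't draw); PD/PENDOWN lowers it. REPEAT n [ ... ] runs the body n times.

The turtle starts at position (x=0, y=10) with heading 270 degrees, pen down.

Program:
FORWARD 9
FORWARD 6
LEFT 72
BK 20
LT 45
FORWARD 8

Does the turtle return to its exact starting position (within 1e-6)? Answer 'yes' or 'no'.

Answer: no

Derivation:
Executing turtle program step by step:
Start: pos=(0,10), heading=270, pen down
FD 9: (0,10) -> (0,1) [heading=270, draw]
FD 6: (0,1) -> (0,-5) [heading=270, draw]
LT 72: heading 270 -> 342
BK 20: (0,-5) -> (-19.021,1.18) [heading=342, draw]
LT 45: heading 342 -> 27
FD 8: (-19.021,1.18) -> (-11.893,4.812) [heading=27, draw]
Final: pos=(-11.893,4.812), heading=27, 4 segment(s) drawn

Start position: (0, 10)
Final position: (-11.893, 4.812)
Distance = 12.975; >= 1e-6 -> NOT closed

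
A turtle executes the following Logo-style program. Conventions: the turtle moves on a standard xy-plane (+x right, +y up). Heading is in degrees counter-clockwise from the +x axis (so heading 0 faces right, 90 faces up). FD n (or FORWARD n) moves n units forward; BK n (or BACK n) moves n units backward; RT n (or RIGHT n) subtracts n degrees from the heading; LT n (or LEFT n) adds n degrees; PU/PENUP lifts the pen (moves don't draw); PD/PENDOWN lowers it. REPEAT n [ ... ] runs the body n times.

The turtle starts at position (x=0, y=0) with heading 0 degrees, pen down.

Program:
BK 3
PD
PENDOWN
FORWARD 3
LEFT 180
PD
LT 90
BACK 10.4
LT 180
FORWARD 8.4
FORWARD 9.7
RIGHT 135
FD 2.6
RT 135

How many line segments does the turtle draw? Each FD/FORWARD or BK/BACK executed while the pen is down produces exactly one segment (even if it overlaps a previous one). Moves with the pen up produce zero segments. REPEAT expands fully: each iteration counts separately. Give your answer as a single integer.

Answer: 6

Derivation:
Executing turtle program step by step:
Start: pos=(0,0), heading=0, pen down
BK 3: (0,0) -> (-3,0) [heading=0, draw]
PD: pen down
PD: pen down
FD 3: (-3,0) -> (0,0) [heading=0, draw]
LT 180: heading 0 -> 180
PD: pen down
LT 90: heading 180 -> 270
BK 10.4: (0,0) -> (0,10.4) [heading=270, draw]
LT 180: heading 270 -> 90
FD 8.4: (0,10.4) -> (0,18.8) [heading=90, draw]
FD 9.7: (0,18.8) -> (0,28.5) [heading=90, draw]
RT 135: heading 90 -> 315
FD 2.6: (0,28.5) -> (1.838,26.662) [heading=315, draw]
RT 135: heading 315 -> 180
Final: pos=(1.838,26.662), heading=180, 6 segment(s) drawn
Segments drawn: 6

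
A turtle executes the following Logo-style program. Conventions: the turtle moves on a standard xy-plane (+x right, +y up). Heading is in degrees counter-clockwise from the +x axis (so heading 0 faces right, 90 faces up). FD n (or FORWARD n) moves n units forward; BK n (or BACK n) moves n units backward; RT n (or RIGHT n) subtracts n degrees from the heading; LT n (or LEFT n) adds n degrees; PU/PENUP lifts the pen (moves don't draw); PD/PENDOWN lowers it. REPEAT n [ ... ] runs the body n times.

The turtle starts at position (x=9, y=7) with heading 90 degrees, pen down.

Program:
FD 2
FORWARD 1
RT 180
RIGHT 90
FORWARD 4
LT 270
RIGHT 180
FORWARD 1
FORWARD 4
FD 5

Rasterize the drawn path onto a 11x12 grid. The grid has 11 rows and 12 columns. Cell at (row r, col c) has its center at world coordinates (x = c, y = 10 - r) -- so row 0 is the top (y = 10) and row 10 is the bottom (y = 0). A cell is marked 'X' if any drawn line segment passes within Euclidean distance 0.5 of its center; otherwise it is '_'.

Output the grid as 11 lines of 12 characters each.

Segment 0: (9,7) -> (9,9)
Segment 1: (9,9) -> (9,10)
Segment 2: (9,10) -> (5,10)
Segment 3: (5,10) -> (5,9)
Segment 4: (5,9) -> (5,5)
Segment 5: (5,5) -> (5,0)

Answer: _____XXXXX__
_____X___X__
_____X___X__
_____X___X__
_____X______
_____X______
_____X______
_____X______
_____X______
_____X______
_____X______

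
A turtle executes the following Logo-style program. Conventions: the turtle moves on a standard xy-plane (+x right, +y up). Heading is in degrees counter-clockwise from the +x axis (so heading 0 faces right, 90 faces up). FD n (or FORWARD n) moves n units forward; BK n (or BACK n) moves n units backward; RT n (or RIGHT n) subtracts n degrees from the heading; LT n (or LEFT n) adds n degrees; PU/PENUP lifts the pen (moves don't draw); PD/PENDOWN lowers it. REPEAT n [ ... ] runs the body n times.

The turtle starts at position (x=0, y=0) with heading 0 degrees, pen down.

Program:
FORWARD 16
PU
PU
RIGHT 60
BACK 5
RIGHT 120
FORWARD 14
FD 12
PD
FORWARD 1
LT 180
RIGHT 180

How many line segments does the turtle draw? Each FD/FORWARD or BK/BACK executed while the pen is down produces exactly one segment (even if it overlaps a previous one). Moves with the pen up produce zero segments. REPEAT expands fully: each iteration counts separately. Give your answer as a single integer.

Executing turtle program step by step:
Start: pos=(0,0), heading=0, pen down
FD 16: (0,0) -> (16,0) [heading=0, draw]
PU: pen up
PU: pen up
RT 60: heading 0 -> 300
BK 5: (16,0) -> (13.5,4.33) [heading=300, move]
RT 120: heading 300 -> 180
FD 14: (13.5,4.33) -> (-0.5,4.33) [heading=180, move]
FD 12: (-0.5,4.33) -> (-12.5,4.33) [heading=180, move]
PD: pen down
FD 1: (-12.5,4.33) -> (-13.5,4.33) [heading=180, draw]
LT 180: heading 180 -> 0
RT 180: heading 0 -> 180
Final: pos=(-13.5,4.33), heading=180, 2 segment(s) drawn
Segments drawn: 2

Answer: 2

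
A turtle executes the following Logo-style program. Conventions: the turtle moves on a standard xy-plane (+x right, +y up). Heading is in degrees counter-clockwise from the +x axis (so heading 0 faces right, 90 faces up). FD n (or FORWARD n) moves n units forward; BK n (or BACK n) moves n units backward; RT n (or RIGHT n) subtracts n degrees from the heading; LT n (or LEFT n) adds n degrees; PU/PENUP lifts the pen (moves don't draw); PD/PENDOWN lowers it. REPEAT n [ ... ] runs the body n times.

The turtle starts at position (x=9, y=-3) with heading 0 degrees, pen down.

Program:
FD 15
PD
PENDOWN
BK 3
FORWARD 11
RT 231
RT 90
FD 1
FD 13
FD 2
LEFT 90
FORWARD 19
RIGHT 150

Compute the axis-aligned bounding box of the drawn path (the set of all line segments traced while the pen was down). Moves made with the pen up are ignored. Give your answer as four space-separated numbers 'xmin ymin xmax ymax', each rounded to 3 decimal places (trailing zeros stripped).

Answer: 9 -3 44.434 21.835

Derivation:
Executing turtle program step by step:
Start: pos=(9,-3), heading=0, pen down
FD 15: (9,-3) -> (24,-3) [heading=0, draw]
PD: pen down
PD: pen down
BK 3: (24,-3) -> (21,-3) [heading=0, draw]
FD 11: (21,-3) -> (32,-3) [heading=0, draw]
RT 231: heading 0 -> 129
RT 90: heading 129 -> 39
FD 1: (32,-3) -> (32.777,-2.371) [heading=39, draw]
FD 13: (32.777,-2.371) -> (42.88,5.81) [heading=39, draw]
FD 2: (42.88,5.81) -> (44.434,7.069) [heading=39, draw]
LT 90: heading 39 -> 129
FD 19: (44.434,7.069) -> (32.477,21.835) [heading=129, draw]
RT 150: heading 129 -> 339
Final: pos=(32.477,21.835), heading=339, 7 segment(s) drawn

Segment endpoints: x in {9, 21, 24, 32, 32.477, 32.777, 42.88, 44.434}, y in {-3, -2.371, 5.81, 7.069, 21.835}
xmin=9, ymin=-3, xmax=44.434, ymax=21.835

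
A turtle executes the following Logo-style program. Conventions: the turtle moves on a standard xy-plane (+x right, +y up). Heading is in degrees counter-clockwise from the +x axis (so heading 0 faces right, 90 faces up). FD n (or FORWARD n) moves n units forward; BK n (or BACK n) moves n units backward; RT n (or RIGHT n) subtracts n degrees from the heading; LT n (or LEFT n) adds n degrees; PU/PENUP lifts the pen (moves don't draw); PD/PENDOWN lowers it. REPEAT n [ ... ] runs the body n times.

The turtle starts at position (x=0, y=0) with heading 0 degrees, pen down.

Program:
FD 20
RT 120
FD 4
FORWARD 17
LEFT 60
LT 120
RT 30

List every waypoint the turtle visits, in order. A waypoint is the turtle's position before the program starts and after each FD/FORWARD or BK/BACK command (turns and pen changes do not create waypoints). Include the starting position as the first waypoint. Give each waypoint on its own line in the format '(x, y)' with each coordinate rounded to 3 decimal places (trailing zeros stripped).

Answer: (0, 0)
(20, 0)
(18, -3.464)
(9.5, -18.187)

Derivation:
Executing turtle program step by step:
Start: pos=(0,0), heading=0, pen down
FD 20: (0,0) -> (20,0) [heading=0, draw]
RT 120: heading 0 -> 240
FD 4: (20,0) -> (18,-3.464) [heading=240, draw]
FD 17: (18,-3.464) -> (9.5,-18.187) [heading=240, draw]
LT 60: heading 240 -> 300
LT 120: heading 300 -> 60
RT 30: heading 60 -> 30
Final: pos=(9.5,-18.187), heading=30, 3 segment(s) drawn
Waypoints (4 total):
(0, 0)
(20, 0)
(18, -3.464)
(9.5, -18.187)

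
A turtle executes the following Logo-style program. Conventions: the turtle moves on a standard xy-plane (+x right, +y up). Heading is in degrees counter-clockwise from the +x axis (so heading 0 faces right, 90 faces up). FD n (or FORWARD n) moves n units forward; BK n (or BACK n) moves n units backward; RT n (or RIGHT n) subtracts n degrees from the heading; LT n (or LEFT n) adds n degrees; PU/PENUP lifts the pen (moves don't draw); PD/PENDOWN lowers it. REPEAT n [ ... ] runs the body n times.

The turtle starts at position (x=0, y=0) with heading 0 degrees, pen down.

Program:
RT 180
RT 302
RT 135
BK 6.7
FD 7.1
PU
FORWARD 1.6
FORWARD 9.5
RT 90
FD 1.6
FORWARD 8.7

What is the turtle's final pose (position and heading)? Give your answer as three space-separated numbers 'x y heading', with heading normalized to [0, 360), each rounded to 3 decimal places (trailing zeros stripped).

Executing turtle program step by step:
Start: pos=(0,0), heading=0, pen down
RT 180: heading 0 -> 180
RT 302: heading 180 -> 238
RT 135: heading 238 -> 103
BK 6.7: (0,0) -> (1.507,-6.528) [heading=103, draw]
FD 7.1: (1.507,-6.528) -> (-0.09,0.39) [heading=103, draw]
PU: pen up
FD 1.6: (-0.09,0.39) -> (-0.45,1.949) [heading=103, move]
FD 9.5: (-0.45,1.949) -> (-2.587,11.205) [heading=103, move]
RT 90: heading 103 -> 13
FD 1.6: (-2.587,11.205) -> (-1.028,11.565) [heading=13, move]
FD 8.7: (-1.028,11.565) -> (7.449,13.522) [heading=13, move]
Final: pos=(7.449,13.522), heading=13, 2 segment(s) drawn

Answer: 7.449 13.522 13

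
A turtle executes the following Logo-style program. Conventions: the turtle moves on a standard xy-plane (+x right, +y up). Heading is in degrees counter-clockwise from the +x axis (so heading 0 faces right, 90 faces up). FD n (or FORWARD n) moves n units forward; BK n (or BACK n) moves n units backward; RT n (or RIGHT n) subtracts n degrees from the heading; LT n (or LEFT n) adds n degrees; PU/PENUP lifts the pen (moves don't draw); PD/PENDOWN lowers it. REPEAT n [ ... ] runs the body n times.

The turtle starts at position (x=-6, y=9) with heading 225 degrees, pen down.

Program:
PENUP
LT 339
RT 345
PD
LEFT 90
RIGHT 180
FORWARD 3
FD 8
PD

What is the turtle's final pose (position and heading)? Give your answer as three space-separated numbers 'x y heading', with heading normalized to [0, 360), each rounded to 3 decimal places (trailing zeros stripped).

Executing turtle program step by step:
Start: pos=(-6,9), heading=225, pen down
PU: pen up
LT 339: heading 225 -> 204
RT 345: heading 204 -> 219
PD: pen down
LT 90: heading 219 -> 309
RT 180: heading 309 -> 129
FD 3: (-6,9) -> (-7.888,11.331) [heading=129, draw]
FD 8: (-7.888,11.331) -> (-12.923,17.549) [heading=129, draw]
PD: pen down
Final: pos=(-12.923,17.549), heading=129, 2 segment(s) drawn

Answer: -12.923 17.549 129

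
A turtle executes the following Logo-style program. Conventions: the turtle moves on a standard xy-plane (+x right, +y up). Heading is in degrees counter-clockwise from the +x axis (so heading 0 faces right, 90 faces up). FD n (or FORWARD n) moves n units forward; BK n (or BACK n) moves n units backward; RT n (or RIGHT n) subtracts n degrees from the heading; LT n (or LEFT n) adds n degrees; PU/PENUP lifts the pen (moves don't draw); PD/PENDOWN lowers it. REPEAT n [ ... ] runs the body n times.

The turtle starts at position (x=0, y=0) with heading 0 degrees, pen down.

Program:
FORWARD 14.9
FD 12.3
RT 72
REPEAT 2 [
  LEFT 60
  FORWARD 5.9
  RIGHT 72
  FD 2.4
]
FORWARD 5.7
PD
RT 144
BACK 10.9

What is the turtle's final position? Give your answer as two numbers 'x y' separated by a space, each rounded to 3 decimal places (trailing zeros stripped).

Answer: 43.215 -23.509

Derivation:
Executing turtle program step by step:
Start: pos=(0,0), heading=0, pen down
FD 14.9: (0,0) -> (14.9,0) [heading=0, draw]
FD 12.3: (14.9,0) -> (27.2,0) [heading=0, draw]
RT 72: heading 0 -> 288
REPEAT 2 [
  -- iteration 1/2 --
  LT 60: heading 288 -> 348
  FD 5.9: (27.2,0) -> (32.971,-1.227) [heading=348, draw]
  RT 72: heading 348 -> 276
  FD 2.4: (32.971,-1.227) -> (33.222,-3.614) [heading=276, draw]
  -- iteration 2/2 --
  LT 60: heading 276 -> 336
  FD 5.9: (33.222,-3.614) -> (38.612,-6.013) [heading=336, draw]
  RT 72: heading 336 -> 264
  FD 2.4: (38.612,-6.013) -> (38.361,-8.4) [heading=264, draw]
]
FD 5.7: (38.361,-8.4) -> (37.765,-14.069) [heading=264, draw]
PD: pen down
RT 144: heading 264 -> 120
BK 10.9: (37.765,-14.069) -> (43.215,-23.509) [heading=120, draw]
Final: pos=(43.215,-23.509), heading=120, 8 segment(s) drawn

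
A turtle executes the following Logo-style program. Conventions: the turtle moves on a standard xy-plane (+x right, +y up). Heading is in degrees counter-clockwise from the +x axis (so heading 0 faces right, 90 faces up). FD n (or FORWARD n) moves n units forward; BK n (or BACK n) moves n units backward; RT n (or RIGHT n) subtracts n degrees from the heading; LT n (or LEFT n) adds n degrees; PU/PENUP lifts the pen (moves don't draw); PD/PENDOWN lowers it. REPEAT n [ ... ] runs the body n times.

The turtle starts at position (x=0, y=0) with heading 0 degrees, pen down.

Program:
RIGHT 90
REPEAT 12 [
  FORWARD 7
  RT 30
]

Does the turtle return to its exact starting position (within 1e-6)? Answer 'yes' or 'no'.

Answer: yes

Derivation:
Executing turtle program step by step:
Start: pos=(0,0), heading=0, pen down
RT 90: heading 0 -> 270
REPEAT 12 [
  -- iteration 1/12 --
  FD 7: (0,0) -> (0,-7) [heading=270, draw]
  RT 30: heading 270 -> 240
  -- iteration 2/12 --
  FD 7: (0,-7) -> (-3.5,-13.062) [heading=240, draw]
  RT 30: heading 240 -> 210
  -- iteration 3/12 --
  FD 7: (-3.5,-13.062) -> (-9.562,-16.562) [heading=210, draw]
  RT 30: heading 210 -> 180
  -- iteration 4/12 --
  FD 7: (-9.562,-16.562) -> (-16.562,-16.562) [heading=180, draw]
  RT 30: heading 180 -> 150
  -- iteration 5/12 --
  FD 7: (-16.562,-16.562) -> (-22.624,-13.062) [heading=150, draw]
  RT 30: heading 150 -> 120
  -- iteration 6/12 --
  FD 7: (-22.624,-13.062) -> (-26.124,-7) [heading=120, draw]
  RT 30: heading 120 -> 90
  -- iteration 7/12 --
  FD 7: (-26.124,-7) -> (-26.124,0) [heading=90, draw]
  RT 30: heading 90 -> 60
  -- iteration 8/12 --
  FD 7: (-26.124,0) -> (-22.624,6.062) [heading=60, draw]
  RT 30: heading 60 -> 30
  -- iteration 9/12 --
  FD 7: (-22.624,6.062) -> (-16.562,9.562) [heading=30, draw]
  RT 30: heading 30 -> 0
  -- iteration 10/12 --
  FD 7: (-16.562,9.562) -> (-9.562,9.562) [heading=0, draw]
  RT 30: heading 0 -> 330
  -- iteration 11/12 --
  FD 7: (-9.562,9.562) -> (-3.5,6.062) [heading=330, draw]
  RT 30: heading 330 -> 300
  -- iteration 12/12 --
  FD 7: (-3.5,6.062) -> (0,0) [heading=300, draw]
  RT 30: heading 300 -> 270
]
Final: pos=(0,0), heading=270, 12 segment(s) drawn

Start position: (0, 0)
Final position: (0, 0)
Distance = 0; < 1e-6 -> CLOSED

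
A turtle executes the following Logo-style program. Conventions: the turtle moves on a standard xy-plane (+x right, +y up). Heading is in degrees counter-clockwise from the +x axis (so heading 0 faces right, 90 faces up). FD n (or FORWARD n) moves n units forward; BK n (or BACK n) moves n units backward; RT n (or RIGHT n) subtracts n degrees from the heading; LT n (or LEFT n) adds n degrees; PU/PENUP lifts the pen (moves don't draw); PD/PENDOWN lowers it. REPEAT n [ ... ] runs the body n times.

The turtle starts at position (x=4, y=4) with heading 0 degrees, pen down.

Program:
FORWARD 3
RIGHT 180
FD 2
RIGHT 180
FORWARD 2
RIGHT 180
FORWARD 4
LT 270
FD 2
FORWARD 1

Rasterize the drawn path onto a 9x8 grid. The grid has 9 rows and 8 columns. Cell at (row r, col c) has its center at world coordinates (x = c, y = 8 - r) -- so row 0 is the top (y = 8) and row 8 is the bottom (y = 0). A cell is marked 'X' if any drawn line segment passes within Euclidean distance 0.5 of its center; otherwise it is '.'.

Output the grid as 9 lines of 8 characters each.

Answer: ........
...X....
...X....
...X....
...XXXXX
........
........
........
........

Derivation:
Segment 0: (4,4) -> (7,4)
Segment 1: (7,4) -> (5,4)
Segment 2: (5,4) -> (7,4)
Segment 3: (7,4) -> (3,4)
Segment 4: (3,4) -> (3,6)
Segment 5: (3,6) -> (3,7)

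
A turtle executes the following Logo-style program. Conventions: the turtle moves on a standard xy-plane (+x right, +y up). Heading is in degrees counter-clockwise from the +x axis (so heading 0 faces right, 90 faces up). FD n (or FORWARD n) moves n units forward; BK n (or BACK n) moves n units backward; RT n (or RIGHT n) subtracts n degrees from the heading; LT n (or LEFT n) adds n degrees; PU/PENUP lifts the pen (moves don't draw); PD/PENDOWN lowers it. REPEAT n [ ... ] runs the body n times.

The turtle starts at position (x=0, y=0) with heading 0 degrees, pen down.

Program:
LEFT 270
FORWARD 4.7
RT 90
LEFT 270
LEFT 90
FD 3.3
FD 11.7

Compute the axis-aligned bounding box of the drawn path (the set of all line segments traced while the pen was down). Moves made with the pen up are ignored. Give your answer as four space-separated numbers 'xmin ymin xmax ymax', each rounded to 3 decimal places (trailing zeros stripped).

Executing turtle program step by step:
Start: pos=(0,0), heading=0, pen down
LT 270: heading 0 -> 270
FD 4.7: (0,0) -> (0,-4.7) [heading=270, draw]
RT 90: heading 270 -> 180
LT 270: heading 180 -> 90
LT 90: heading 90 -> 180
FD 3.3: (0,-4.7) -> (-3.3,-4.7) [heading=180, draw]
FD 11.7: (-3.3,-4.7) -> (-15,-4.7) [heading=180, draw]
Final: pos=(-15,-4.7), heading=180, 3 segment(s) drawn

Segment endpoints: x in {-15, -3.3, 0, 0}, y in {-4.7, -4.7, -4.7, 0}
xmin=-15, ymin=-4.7, xmax=0, ymax=0

Answer: -15 -4.7 0 0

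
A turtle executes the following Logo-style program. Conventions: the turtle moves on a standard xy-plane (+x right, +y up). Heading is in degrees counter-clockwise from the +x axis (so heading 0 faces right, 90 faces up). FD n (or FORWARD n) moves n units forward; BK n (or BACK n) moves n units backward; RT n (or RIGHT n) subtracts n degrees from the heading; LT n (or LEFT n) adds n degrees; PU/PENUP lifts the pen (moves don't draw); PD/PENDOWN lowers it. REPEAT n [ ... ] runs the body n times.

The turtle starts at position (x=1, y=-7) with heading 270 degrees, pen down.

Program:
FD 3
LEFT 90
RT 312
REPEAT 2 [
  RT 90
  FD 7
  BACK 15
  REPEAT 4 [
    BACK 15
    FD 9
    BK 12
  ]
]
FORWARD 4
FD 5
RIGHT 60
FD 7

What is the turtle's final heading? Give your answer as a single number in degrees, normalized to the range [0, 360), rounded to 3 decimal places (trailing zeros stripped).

Answer: 168

Derivation:
Executing turtle program step by step:
Start: pos=(1,-7), heading=270, pen down
FD 3: (1,-7) -> (1,-10) [heading=270, draw]
LT 90: heading 270 -> 0
RT 312: heading 0 -> 48
REPEAT 2 [
  -- iteration 1/2 --
  RT 90: heading 48 -> 318
  FD 7: (1,-10) -> (6.202,-14.684) [heading=318, draw]
  BK 15: (6.202,-14.684) -> (-4.945,-4.647) [heading=318, draw]
  REPEAT 4 [
    -- iteration 1/4 --
    BK 15: (-4.945,-4.647) -> (-16.092,5.39) [heading=318, draw]
    FD 9: (-16.092,5.39) -> (-9.404,-0.632) [heading=318, draw]
    BK 12: (-9.404,-0.632) -> (-18.322,7.397) [heading=318, draw]
    -- iteration 2/4 --
    BK 15: (-18.322,7.397) -> (-29.469,17.434) [heading=318, draw]
    FD 9: (-29.469,17.434) -> (-22.781,11.412) [heading=318, draw]
    BK 12: (-22.781,11.412) -> (-31.698,19.442) [heading=318, draw]
    -- iteration 3/4 --
    BK 15: (-31.698,19.442) -> (-42.846,29.479) [heading=318, draw]
    FD 9: (-42.846,29.479) -> (-36.157,23.457) [heading=318, draw]
    BK 12: (-36.157,23.457) -> (-45.075,31.486) [heading=318, draw]
    -- iteration 4/4 --
    BK 15: (-45.075,31.486) -> (-56.222,41.523) [heading=318, draw]
    FD 9: (-56.222,41.523) -> (-49.534,35.501) [heading=318, draw]
    BK 12: (-49.534,35.501) -> (-58.452,43.53) [heading=318, draw]
  ]
  -- iteration 2/2 --
  RT 90: heading 318 -> 228
  FD 7: (-58.452,43.53) -> (-63.136,38.328) [heading=228, draw]
  BK 15: (-63.136,38.328) -> (-53.099,49.476) [heading=228, draw]
  REPEAT 4 [
    -- iteration 1/4 --
    BK 15: (-53.099,49.476) -> (-43.062,60.623) [heading=228, draw]
    FD 9: (-43.062,60.623) -> (-49.084,53.934) [heading=228, draw]
    BK 12: (-49.084,53.934) -> (-41.054,62.852) [heading=228, draw]
    -- iteration 2/4 --
    BK 15: (-41.054,62.852) -> (-31.017,73.999) [heading=228, draw]
    FD 9: (-31.017,73.999) -> (-37.039,67.311) [heading=228, draw]
    BK 12: (-37.039,67.311) -> (-29.01,76.229) [heading=228, draw]
    -- iteration 3/4 --
    BK 15: (-29.01,76.229) -> (-18.973,87.376) [heading=228, draw]
    FD 9: (-18.973,87.376) -> (-24.995,80.688) [heading=228, draw]
    BK 12: (-24.995,80.688) -> (-16.965,89.605) [heading=228, draw]
    -- iteration 4/4 --
    BK 15: (-16.965,89.605) -> (-6.929,100.753) [heading=228, draw]
    FD 9: (-6.929,100.753) -> (-12.951,94.064) [heading=228, draw]
    BK 12: (-12.951,94.064) -> (-4.921,102.982) [heading=228, draw]
  ]
]
FD 4: (-4.921,102.982) -> (-7.598,100.009) [heading=228, draw]
FD 5: (-7.598,100.009) -> (-10.943,96.294) [heading=228, draw]
RT 60: heading 228 -> 168
FD 7: (-10.943,96.294) -> (-17.79,97.749) [heading=168, draw]
Final: pos=(-17.79,97.749), heading=168, 32 segment(s) drawn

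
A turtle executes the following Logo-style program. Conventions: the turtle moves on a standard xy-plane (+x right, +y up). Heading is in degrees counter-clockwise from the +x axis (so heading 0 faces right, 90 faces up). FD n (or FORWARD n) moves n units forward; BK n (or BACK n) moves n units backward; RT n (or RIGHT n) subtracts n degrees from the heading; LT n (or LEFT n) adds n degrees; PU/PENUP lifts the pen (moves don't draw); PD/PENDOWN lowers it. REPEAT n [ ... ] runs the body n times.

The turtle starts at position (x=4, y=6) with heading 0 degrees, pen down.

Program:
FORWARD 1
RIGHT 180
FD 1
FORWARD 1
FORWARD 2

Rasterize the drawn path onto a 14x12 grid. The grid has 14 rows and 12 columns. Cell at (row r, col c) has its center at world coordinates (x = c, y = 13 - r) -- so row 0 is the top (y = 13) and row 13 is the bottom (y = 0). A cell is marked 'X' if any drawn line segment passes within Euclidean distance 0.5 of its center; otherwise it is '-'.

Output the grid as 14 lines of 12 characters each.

Segment 0: (4,6) -> (5,6)
Segment 1: (5,6) -> (4,6)
Segment 2: (4,6) -> (3,6)
Segment 3: (3,6) -> (1,6)

Answer: ------------
------------
------------
------------
------------
------------
------------
-XXXXX------
------------
------------
------------
------------
------------
------------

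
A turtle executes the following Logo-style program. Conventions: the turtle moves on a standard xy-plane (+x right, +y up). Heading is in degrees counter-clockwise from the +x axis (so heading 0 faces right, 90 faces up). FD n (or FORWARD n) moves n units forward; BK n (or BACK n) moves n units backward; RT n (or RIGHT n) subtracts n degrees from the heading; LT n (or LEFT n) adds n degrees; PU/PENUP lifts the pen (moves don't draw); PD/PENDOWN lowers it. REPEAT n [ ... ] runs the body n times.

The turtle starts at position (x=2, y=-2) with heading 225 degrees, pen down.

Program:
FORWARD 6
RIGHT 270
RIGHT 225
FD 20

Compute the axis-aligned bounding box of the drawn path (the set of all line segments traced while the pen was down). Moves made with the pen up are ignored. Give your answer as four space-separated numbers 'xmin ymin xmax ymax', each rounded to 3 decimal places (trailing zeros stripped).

Executing turtle program step by step:
Start: pos=(2,-2), heading=225, pen down
FD 6: (2,-2) -> (-2.243,-6.243) [heading=225, draw]
RT 270: heading 225 -> 315
RT 225: heading 315 -> 90
FD 20: (-2.243,-6.243) -> (-2.243,13.757) [heading=90, draw]
Final: pos=(-2.243,13.757), heading=90, 2 segment(s) drawn

Segment endpoints: x in {-2.243, -2.243, 2}, y in {-6.243, -2, 13.757}
xmin=-2.243, ymin=-6.243, xmax=2, ymax=13.757

Answer: -2.243 -6.243 2 13.757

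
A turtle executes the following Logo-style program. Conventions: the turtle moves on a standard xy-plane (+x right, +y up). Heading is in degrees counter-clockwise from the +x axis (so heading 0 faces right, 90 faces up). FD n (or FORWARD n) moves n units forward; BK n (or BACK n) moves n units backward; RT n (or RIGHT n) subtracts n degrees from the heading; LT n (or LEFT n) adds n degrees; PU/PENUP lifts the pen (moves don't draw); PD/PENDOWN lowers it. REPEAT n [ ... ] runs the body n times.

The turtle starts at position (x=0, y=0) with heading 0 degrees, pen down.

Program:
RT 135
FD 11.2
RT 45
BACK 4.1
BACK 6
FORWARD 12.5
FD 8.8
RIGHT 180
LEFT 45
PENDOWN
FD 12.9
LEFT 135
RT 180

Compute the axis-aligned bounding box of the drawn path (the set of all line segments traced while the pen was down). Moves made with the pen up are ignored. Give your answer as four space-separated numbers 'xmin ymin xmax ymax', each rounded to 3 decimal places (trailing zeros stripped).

Answer: -19.12 -7.92 2.18 1.202

Derivation:
Executing turtle program step by step:
Start: pos=(0,0), heading=0, pen down
RT 135: heading 0 -> 225
FD 11.2: (0,0) -> (-7.92,-7.92) [heading=225, draw]
RT 45: heading 225 -> 180
BK 4.1: (-7.92,-7.92) -> (-3.82,-7.92) [heading=180, draw]
BK 6: (-3.82,-7.92) -> (2.18,-7.92) [heading=180, draw]
FD 12.5: (2.18,-7.92) -> (-10.32,-7.92) [heading=180, draw]
FD 8.8: (-10.32,-7.92) -> (-19.12,-7.92) [heading=180, draw]
RT 180: heading 180 -> 0
LT 45: heading 0 -> 45
PD: pen down
FD 12.9: (-19.12,-7.92) -> (-9.998,1.202) [heading=45, draw]
LT 135: heading 45 -> 180
RT 180: heading 180 -> 0
Final: pos=(-9.998,1.202), heading=0, 6 segment(s) drawn

Segment endpoints: x in {-19.12, -10.32, -9.998, -7.92, -3.82, 0, 2.18}, y in {-7.92, -7.92, -7.92, -7.92, 0, 1.202}
xmin=-19.12, ymin=-7.92, xmax=2.18, ymax=1.202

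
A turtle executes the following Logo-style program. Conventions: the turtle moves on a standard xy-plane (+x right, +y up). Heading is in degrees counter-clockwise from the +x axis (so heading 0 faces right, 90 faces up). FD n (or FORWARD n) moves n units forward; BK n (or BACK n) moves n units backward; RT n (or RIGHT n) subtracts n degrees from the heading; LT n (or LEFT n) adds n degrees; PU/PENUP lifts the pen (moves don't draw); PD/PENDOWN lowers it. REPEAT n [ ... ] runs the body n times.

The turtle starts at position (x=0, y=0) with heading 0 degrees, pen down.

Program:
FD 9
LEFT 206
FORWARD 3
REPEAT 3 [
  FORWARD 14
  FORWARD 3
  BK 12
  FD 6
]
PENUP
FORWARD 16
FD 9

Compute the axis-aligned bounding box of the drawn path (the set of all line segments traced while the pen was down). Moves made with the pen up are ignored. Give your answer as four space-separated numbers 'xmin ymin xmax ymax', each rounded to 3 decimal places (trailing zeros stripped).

Executing turtle program step by step:
Start: pos=(0,0), heading=0, pen down
FD 9: (0,0) -> (9,0) [heading=0, draw]
LT 206: heading 0 -> 206
FD 3: (9,0) -> (6.304,-1.315) [heading=206, draw]
REPEAT 3 [
  -- iteration 1/3 --
  FD 14: (6.304,-1.315) -> (-6.279,-7.452) [heading=206, draw]
  FD 3: (-6.279,-7.452) -> (-8.976,-8.767) [heading=206, draw]
  BK 12: (-8.976,-8.767) -> (1.81,-3.507) [heading=206, draw]
  FD 6: (1.81,-3.507) -> (-3.583,-6.137) [heading=206, draw]
  -- iteration 2/3 --
  FD 14: (-3.583,-6.137) -> (-16.166,-12.274) [heading=206, draw]
  FD 3: (-16.166,-12.274) -> (-18.863,-13.59) [heading=206, draw]
  BK 12: (-18.863,-13.59) -> (-8.077,-8.329) [heading=206, draw]
  FD 6: (-8.077,-8.329) -> (-13.47,-10.959) [heading=206, draw]
  -- iteration 3/3 --
  FD 14: (-13.47,-10.959) -> (-26.053,-17.096) [heading=206, draw]
  FD 3: (-26.053,-17.096) -> (-28.749,-18.412) [heading=206, draw]
  BK 12: (-28.749,-18.412) -> (-17.964,-13.151) [heading=206, draw]
  FD 6: (-17.964,-13.151) -> (-23.357,-15.781) [heading=206, draw]
]
PU: pen up
FD 16: (-23.357,-15.781) -> (-37.737,-22.795) [heading=206, move]
FD 9: (-37.737,-22.795) -> (-45.826,-26.741) [heading=206, move]
Final: pos=(-45.826,-26.741), heading=206, 14 segment(s) drawn

Segment endpoints: x in {-28.749, -26.053, -23.357, -18.863, -17.964, -16.166, -13.47, -8.976, -8.077, -6.279, -3.583, 0, 1.81, 6.304, 9}, y in {-18.412, -17.096, -15.781, -13.59, -13.151, -12.274, -10.959, -8.767, -8.329, -7.452, -6.137, -3.507, -1.315, 0}
xmin=-28.749, ymin=-18.412, xmax=9, ymax=0

Answer: -28.749 -18.412 9 0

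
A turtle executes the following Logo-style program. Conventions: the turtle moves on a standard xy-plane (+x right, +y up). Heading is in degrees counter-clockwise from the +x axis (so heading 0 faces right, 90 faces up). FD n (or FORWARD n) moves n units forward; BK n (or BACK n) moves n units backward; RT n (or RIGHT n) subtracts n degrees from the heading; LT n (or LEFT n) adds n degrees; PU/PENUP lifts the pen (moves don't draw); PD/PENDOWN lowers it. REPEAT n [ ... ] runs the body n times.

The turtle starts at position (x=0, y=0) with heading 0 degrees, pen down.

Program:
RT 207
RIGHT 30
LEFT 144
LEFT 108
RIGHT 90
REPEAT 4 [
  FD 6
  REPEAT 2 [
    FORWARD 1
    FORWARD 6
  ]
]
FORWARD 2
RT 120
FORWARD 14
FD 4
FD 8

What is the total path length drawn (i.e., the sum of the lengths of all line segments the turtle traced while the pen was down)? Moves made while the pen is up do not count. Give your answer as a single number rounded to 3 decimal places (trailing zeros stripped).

Executing turtle program step by step:
Start: pos=(0,0), heading=0, pen down
RT 207: heading 0 -> 153
RT 30: heading 153 -> 123
LT 144: heading 123 -> 267
LT 108: heading 267 -> 15
RT 90: heading 15 -> 285
REPEAT 4 [
  -- iteration 1/4 --
  FD 6: (0,0) -> (1.553,-5.796) [heading=285, draw]
  REPEAT 2 [
    -- iteration 1/2 --
    FD 1: (1.553,-5.796) -> (1.812,-6.761) [heading=285, draw]
    FD 6: (1.812,-6.761) -> (3.365,-12.557) [heading=285, draw]
    -- iteration 2/2 --
    FD 1: (3.365,-12.557) -> (3.623,-13.523) [heading=285, draw]
    FD 6: (3.623,-13.523) -> (5.176,-19.319) [heading=285, draw]
  ]
  -- iteration 2/4 --
  FD 6: (5.176,-19.319) -> (6.729,-25.114) [heading=285, draw]
  REPEAT 2 [
    -- iteration 1/2 --
    FD 1: (6.729,-25.114) -> (6.988,-26.08) [heading=285, draw]
    FD 6: (6.988,-26.08) -> (8.541,-31.876) [heading=285, draw]
    -- iteration 2/2 --
    FD 1: (8.541,-31.876) -> (8.8,-32.841) [heading=285, draw]
    FD 6: (8.8,-32.841) -> (10.353,-38.637) [heading=285, draw]
  ]
  -- iteration 3/4 --
  FD 6: (10.353,-38.637) -> (11.906,-44.433) [heading=285, draw]
  REPEAT 2 [
    -- iteration 1/2 --
    FD 1: (11.906,-44.433) -> (12.164,-45.399) [heading=285, draw]
    FD 6: (12.164,-45.399) -> (13.717,-51.194) [heading=285, draw]
    -- iteration 2/2 --
    FD 1: (13.717,-51.194) -> (13.976,-52.16) [heading=285, draw]
    FD 6: (13.976,-52.16) -> (15.529,-57.956) [heading=285, draw]
  ]
  -- iteration 4/4 --
  FD 6: (15.529,-57.956) -> (17.082,-63.751) [heading=285, draw]
  REPEAT 2 [
    -- iteration 1/2 --
    FD 1: (17.082,-63.751) -> (17.341,-64.717) [heading=285, draw]
    FD 6: (17.341,-64.717) -> (18.894,-70.513) [heading=285, draw]
    -- iteration 2/2 --
    FD 1: (18.894,-70.513) -> (19.153,-71.479) [heading=285, draw]
    FD 6: (19.153,-71.479) -> (20.706,-77.274) [heading=285, draw]
  ]
]
FD 2: (20.706,-77.274) -> (21.223,-79.206) [heading=285, draw]
RT 120: heading 285 -> 165
FD 14: (21.223,-79.206) -> (7.7,-75.582) [heading=165, draw]
FD 4: (7.7,-75.582) -> (3.836,-74.547) [heading=165, draw]
FD 8: (3.836,-74.547) -> (-3.891,-72.477) [heading=165, draw]
Final: pos=(-3.891,-72.477), heading=165, 24 segment(s) drawn

Segment lengths:
  seg 1: (0,0) -> (1.553,-5.796), length = 6
  seg 2: (1.553,-5.796) -> (1.812,-6.761), length = 1
  seg 3: (1.812,-6.761) -> (3.365,-12.557), length = 6
  seg 4: (3.365,-12.557) -> (3.623,-13.523), length = 1
  seg 5: (3.623,-13.523) -> (5.176,-19.319), length = 6
  seg 6: (5.176,-19.319) -> (6.729,-25.114), length = 6
  seg 7: (6.729,-25.114) -> (6.988,-26.08), length = 1
  seg 8: (6.988,-26.08) -> (8.541,-31.876), length = 6
  seg 9: (8.541,-31.876) -> (8.8,-32.841), length = 1
  seg 10: (8.8,-32.841) -> (10.353,-38.637), length = 6
  seg 11: (10.353,-38.637) -> (11.906,-44.433), length = 6
  seg 12: (11.906,-44.433) -> (12.164,-45.399), length = 1
  seg 13: (12.164,-45.399) -> (13.717,-51.194), length = 6
  seg 14: (13.717,-51.194) -> (13.976,-52.16), length = 1
  seg 15: (13.976,-52.16) -> (15.529,-57.956), length = 6
  seg 16: (15.529,-57.956) -> (17.082,-63.751), length = 6
  seg 17: (17.082,-63.751) -> (17.341,-64.717), length = 1
  seg 18: (17.341,-64.717) -> (18.894,-70.513), length = 6
  seg 19: (18.894,-70.513) -> (19.153,-71.479), length = 1
  seg 20: (19.153,-71.479) -> (20.706,-77.274), length = 6
  seg 21: (20.706,-77.274) -> (21.223,-79.206), length = 2
  seg 22: (21.223,-79.206) -> (7.7,-75.582), length = 14
  seg 23: (7.7,-75.582) -> (3.836,-74.547), length = 4
  seg 24: (3.836,-74.547) -> (-3.891,-72.477), length = 8
Total = 108

Answer: 108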